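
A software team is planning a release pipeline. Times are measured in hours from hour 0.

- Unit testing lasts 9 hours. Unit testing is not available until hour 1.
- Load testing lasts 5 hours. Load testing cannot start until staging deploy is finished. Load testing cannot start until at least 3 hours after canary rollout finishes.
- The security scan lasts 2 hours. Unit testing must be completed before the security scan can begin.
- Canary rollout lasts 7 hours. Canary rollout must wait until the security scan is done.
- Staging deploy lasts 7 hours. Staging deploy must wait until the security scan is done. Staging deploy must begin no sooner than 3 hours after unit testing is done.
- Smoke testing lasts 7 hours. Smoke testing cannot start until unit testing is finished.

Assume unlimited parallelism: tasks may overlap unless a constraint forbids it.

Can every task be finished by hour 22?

No

Unit testing cannot begin until its own release at hour 1. It runs from hour 1 to 1 + 9 = hour 10.
After unit testing (finishes hour 10), smoke testing can start at hour 10 and finishes at hour 17.
The security scan cannot begin until unit testing (finishes hour 10). It runs from hour 10 to 10 + 2 = hour 12.
Canary rollout waits on the security scan (finishes hour 12), so it starts at hour 12 and finishes at 12 + 7 = hour 19.
Staging deploy has to wait for the security scan (finishes hour 12); unit testing (finishes hour 10, plus 3-hour gap → hour 13). The latest of these is hour 13, so staging deploy runs hour 13 to 13 + 7 = hour 20.
Load testing cannot start until staging deploy (finishes hour 20); canary rollout (finishes hour 19, plus 3-hour gap → hour 22). The controlling bound is hour 22, so load testing finishes at 22 + 5 = hour 27.
The earliest everything can be done is hour 27, which is after the deadline of 22, so it is not possible.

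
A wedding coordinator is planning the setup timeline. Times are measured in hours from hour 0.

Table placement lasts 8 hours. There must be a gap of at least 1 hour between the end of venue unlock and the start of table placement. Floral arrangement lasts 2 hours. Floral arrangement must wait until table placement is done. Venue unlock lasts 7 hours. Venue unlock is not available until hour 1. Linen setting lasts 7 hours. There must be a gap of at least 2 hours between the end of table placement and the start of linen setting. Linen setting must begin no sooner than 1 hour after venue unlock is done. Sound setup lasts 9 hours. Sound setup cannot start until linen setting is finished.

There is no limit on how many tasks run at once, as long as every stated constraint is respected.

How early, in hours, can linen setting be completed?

26

Venue unlock waits on its own release at hour 1, so it starts at hour 1 and finishes at 1 + 7 = hour 8.
After venue unlock (finishes hour 8, plus 1-hour gap → hour 9), table placement can start at hour 9 and finishes at hour 17.
Linen setting needs all of table placement (finishes hour 17, plus 2-hour gap → hour 19); venue unlock (finishes hour 8, plus 1-hour gap → hour 9). That puts its earliest start at hour 19; it finishes at 19 + 7 = hour 26.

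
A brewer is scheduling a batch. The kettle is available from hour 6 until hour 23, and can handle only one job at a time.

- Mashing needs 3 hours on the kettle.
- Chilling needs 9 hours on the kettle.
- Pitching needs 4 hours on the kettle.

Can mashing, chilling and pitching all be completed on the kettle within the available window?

The kettle window is 23 − 6 = 17 hours.
Running back to back, the jobs need 3 + 9 + 4 = 16 hours on the kettle.
Since 16 ≤ 17, they fit within the window.

Yes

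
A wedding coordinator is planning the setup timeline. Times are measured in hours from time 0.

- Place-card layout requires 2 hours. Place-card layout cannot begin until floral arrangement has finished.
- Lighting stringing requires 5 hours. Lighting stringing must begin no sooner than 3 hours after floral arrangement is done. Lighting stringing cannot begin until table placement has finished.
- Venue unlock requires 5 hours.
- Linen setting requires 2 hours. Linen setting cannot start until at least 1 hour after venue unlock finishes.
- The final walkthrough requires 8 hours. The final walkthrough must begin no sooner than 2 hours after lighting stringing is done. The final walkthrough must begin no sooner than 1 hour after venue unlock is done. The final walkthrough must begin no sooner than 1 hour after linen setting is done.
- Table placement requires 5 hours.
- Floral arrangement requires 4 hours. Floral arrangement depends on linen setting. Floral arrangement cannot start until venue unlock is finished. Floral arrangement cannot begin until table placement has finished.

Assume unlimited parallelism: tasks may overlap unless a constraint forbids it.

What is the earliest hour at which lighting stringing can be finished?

20

Table placement can start immediately at hour 0; it finishes at hour 5.
Venue unlock can start immediately at hour 0; it finishes at hour 5.
Linen setting cannot begin until venue unlock (finishes hour 5, plus 1-hour gap → hour 6). It runs from hour 6 to 6 + 2 = hour 8.
Floral arrangement has to wait for linen setting (finishes hour 8); venue unlock (finishes hour 5); table placement (finishes hour 5). The latest of these is hour 8, so floral arrangement runs hour 8 to 8 + 4 = hour 12.
For lighting stringing: floral arrangement (finishes hour 12, plus 3-hour gap → hour 15); table placement (finishes hour 5). Taking the maximum gives a start of hour 15, and it finishes at 15 + 5 = hour 20.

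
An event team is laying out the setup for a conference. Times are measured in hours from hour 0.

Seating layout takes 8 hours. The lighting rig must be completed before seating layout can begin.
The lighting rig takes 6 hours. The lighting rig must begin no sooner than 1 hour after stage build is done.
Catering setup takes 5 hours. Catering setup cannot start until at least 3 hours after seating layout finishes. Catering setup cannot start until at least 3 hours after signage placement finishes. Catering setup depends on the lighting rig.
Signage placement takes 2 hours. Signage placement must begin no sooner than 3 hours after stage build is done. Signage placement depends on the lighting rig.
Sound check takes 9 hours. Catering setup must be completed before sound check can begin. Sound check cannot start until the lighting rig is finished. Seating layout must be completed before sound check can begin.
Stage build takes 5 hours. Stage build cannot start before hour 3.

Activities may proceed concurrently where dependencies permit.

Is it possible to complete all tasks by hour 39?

No

Stage build waits on its own release at hour 3, so it starts at hour 3 and finishes at 3 + 5 = hour 8.
The lighting rig cannot begin until stage build (finishes hour 8, plus 1-hour gap → hour 9). It runs from hour 9 to 9 + 6 = hour 15.
For signage placement: stage build (finishes hour 8, plus 3-hour gap → hour 11); the lighting rig (finishes hour 15). Taking the maximum gives a start of hour 15, and it finishes at 15 + 2 = hour 17.
Seating layout waits on the lighting rig (finishes hour 15), so it starts at hour 15 and finishes at 15 + 8 = hour 23.
Catering setup cannot start until seating layout (finishes hour 23, plus 3-hour gap → hour 26); signage placement (finishes hour 17, plus 3-hour gap → hour 20); the lighting rig (finishes hour 15). The controlling bound is hour 26, so catering setup finishes at 26 + 5 = hour 31.
Sound check cannot start until catering setup (finishes hour 31); the lighting rig (finishes hour 15); seating layout (finishes hour 23). The controlling bound is hour 31, so sound check finishes at 31 + 9 = hour 40.
The earliest everything can be done is hour 40, which is after the deadline of 39, so it is not possible.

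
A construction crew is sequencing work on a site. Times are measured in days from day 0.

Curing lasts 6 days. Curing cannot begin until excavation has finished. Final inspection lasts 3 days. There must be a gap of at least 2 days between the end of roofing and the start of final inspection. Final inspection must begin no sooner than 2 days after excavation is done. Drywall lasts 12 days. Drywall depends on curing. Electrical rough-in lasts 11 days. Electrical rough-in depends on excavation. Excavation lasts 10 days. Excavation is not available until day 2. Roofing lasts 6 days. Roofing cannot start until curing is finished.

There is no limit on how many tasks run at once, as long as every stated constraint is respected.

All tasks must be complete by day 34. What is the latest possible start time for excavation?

Nothing follows final inspection; the deadline of day 34 is its only limit. It must start by 34 − 3 = day 31.
Since final inspection (must start by day 31, minus 2-day gap → day 29) depends on it, roofing must finish by day 29. Backing off its 6-day duration gives a latest start of day 23.
To finish by day 34, drywall (duration 12) must start no later than day 22.
Curing feeds roofing (must start by day 23); drywall (must start by day 22). Taking the minimum, curing must finish by day 22 and start by 22 − 6 = day 16.
Nothing follows electrical rough-in; the deadline of day 34 is its only limit. It must start by 34 − 11 = day 23.
For excavation: curing (must start by day 16); electrical rough-in (must start by day 23); final inspection (must start by day 31, minus 2-day gap → day 29). The most restrictive is day 16; with a 10-day duration, excavation must start by day 6.

6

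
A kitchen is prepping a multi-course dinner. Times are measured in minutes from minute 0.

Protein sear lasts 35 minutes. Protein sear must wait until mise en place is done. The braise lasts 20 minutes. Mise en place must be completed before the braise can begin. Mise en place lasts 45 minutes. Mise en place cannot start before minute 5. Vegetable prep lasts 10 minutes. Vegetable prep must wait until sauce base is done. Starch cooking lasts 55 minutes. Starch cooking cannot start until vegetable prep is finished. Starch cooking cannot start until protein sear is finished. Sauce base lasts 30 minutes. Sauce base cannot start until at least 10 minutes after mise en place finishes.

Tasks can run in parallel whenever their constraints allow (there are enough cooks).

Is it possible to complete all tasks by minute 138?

Mise en place waits on its own release at minute 5, so it starts at minute 5 and finishes at 5 + 45 = minute 50.
Protein sear waits on mise en place (finishes minute 50), so it starts at minute 50 and finishes at 50 + 35 = minute 85.
The braise cannot begin until mise en place (finishes minute 50). It runs from minute 50 to 50 + 20 = minute 70.
Sauce base waits on mise en place (finishes minute 50, plus 10-minute gap → minute 60), so it starts at minute 60 and finishes at 60 + 30 = minute 90.
Vegetable prep waits on sauce base (finishes minute 90), so it starts at minute 90 and finishes at 90 + 10 = minute 100.
For starch cooking: vegetable prep (finishes minute 100); protein sear (finishes minute 85). Taking the maximum gives a start of minute 100, and it finishes at 100 + 55 = minute 155.
The earliest everything can be done is minute 155, which is after the deadline of 138, so it is not possible.

No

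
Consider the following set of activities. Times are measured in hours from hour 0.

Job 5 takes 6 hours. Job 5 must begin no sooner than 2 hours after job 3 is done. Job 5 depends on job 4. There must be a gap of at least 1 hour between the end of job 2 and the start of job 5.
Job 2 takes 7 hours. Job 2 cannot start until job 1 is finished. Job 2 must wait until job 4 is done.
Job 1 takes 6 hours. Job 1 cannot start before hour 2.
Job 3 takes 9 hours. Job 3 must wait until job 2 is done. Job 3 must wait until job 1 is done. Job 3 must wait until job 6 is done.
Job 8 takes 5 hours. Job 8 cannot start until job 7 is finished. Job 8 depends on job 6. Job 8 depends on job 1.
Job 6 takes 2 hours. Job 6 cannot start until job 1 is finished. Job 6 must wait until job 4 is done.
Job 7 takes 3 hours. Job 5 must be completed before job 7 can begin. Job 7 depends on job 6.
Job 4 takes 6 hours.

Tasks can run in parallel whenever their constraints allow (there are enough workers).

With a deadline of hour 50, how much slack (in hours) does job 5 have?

10

Job 4 can start immediately at hour 0; it finishes at hour 6.
Job 1 waits on its own release at hour 2, so it starts at hour 2 and finishes at 2 + 6 = hour 8.
Job 6 needs all of job 1 (finishes hour 8); job 4 (finishes hour 6). That puts its earliest start at hour 8; it finishes at 8 + 2 = hour 10.
Job 2 has to wait for job 1 (finishes hour 8); job 4 (finishes hour 6). The latest of these is hour 8, so job 2 runs hour 8 to 8 + 7 = hour 15.
Job 3 needs all of job 2 (finishes hour 15); job 1 (finishes hour 8); job 6 (finishes hour 10). That puts its earliest start at hour 15; it finishes at 15 + 9 = hour 24.
Job 5 has to wait for job 3 (finishes hour 24, plus 2-hour gap → hour 26); job 4 (finishes hour 6); job 2 (finishes hour 15, plus 1-hour gap → hour 16). The latest of these is hour 26, so job 5 runs hour 26 to 26 + 6 = hour 32.

Working backward from the deadline:
Job 8 must finish by hour 50; it takes 5 hours, so it must start by 50 − 5 = hour 45.
Job 7 must finish before job 8 (must start by hour 45). With a 3-hour duration, job 7 must start by 45 − 3 = hour 42.
Job 5 feeds into job 7 (must start by hour 42); so job 5 must finish by hour 42 and therefore start by hour 36.
So job 5 can start as early as hour 26 and as late as hour 36, giving 36 − 26 = 10 hours of slack.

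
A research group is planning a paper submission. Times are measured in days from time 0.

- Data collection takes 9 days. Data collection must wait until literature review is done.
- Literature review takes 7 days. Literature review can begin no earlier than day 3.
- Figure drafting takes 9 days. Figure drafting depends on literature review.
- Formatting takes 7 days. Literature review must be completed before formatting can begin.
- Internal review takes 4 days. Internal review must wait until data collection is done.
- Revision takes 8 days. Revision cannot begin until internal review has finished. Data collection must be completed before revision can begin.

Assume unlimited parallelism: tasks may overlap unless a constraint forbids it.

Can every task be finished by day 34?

Literature review cannot begin until its own release at day 3. It runs from day 3 to 3 + 7 = day 10.
Formatting waits on literature review (finishes day 10), so it starts at day 10 and finishes at 10 + 7 = day 17.
After literature review (finishes day 10), figure drafting can start at day 10 and finishes at day 19.
Data collection cannot begin until literature review (finishes day 10). It runs from day 10 to 10 + 9 = day 19.
Internal review cannot begin until data collection (finishes day 19). It runs from day 19 to 19 + 4 = day 23.
For revision: internal review (finishes day 23); data collection (finishes day 19). Taking the maximum gives a start of day 23, and it finishes at 23 + 8 = day 31.
Every task is finished by day 31, which is no later than the deadline of 34, so the schedule is feasible.

Yes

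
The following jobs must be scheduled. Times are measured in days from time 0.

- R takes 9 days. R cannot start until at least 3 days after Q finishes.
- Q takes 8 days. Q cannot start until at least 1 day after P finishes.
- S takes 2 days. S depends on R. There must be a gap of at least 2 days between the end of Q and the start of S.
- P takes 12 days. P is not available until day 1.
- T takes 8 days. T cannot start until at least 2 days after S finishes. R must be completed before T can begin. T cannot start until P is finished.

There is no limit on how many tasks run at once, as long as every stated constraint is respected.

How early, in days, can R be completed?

34

P waits on its own release at day 1, so it starts at day 1 and finishes at 1 + 12 = day 13.
Q cannot begin until P (finishes day 13, plus 1-day gap → day 14). It runs from day 14 to 14 + 8 = day 22.
R cannot begin until Q (finishes day 22, plus 3-day gap → day 25). It runs from day 25 to 25 + 9 = day 34.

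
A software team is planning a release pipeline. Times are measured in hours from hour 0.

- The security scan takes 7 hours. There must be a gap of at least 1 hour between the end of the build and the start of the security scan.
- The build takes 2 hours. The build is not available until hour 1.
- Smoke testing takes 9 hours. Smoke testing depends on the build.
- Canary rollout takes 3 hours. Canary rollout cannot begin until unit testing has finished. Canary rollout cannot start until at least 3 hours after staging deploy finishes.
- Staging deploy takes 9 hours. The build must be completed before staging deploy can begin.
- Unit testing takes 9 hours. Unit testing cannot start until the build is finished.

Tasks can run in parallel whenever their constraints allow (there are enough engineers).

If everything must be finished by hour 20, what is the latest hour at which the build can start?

3

Nothing follows canary rollout; the deadline of hour 20 is its only limit. It must start by 20 − 3 = hour 17.
Since canary rollout (must start by hour 17) depends on it, unit testing must finish by hour 17. Backing off its 9-hour duration gives a latest start of hour 8.
Nothing follows the security scan; the deadline of hour 20 is its only limit. It must start by 20 − 7 = hour 13.
Staging deploy feeds into canary rollout (must start by hour 17, minus 3-hour gap → hour 14); so staging deploy must finish by hour 14 and therefore start by hour 5.
Smoke testing has no dependents, so it just needs to finish by hour 20. Starting by 20 − 9 = hour 11 achieves that.
The build must finish in time for unit testing (must start by hour 8); the security scan (must start by hour 13, minus 1-hour gap → hour 12); staging deploy (must start by hour 5); smoke testing (must start by hour 11). The tightest is hour 5, so the build must start by 5 − 2 = hour 3.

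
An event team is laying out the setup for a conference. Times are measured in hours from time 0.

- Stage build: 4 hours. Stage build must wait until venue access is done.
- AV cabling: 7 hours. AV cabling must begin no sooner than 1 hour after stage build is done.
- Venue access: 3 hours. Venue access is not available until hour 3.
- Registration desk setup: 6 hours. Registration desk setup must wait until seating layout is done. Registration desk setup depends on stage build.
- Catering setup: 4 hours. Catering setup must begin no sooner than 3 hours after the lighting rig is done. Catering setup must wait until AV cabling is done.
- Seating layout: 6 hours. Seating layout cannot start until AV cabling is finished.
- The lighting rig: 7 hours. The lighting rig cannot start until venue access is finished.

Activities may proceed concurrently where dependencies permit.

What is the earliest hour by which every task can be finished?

30

Venue access cannot begin until its own release at hour 3. It runs from hour 3 to 3 + 3 = hour 6.
After venue access (finishes hour 6), the lighting rig can start at hour 6 and finishes at hour 13.
Stage build waits on venue access (finishes hour 6), so it starts at hour 6 and finishes at 6 + 4 = hour 10.
AV cabling waits on stage build (finishes hour 10, plus 1-hour gap → hour 11), so it starts at hour 11 and finishes at 11 + 7 = hour 18.
Catering setup cannot start until the lighting rig (finishes hour 13, plus 3-hour gap → hour 16); AV cabling (finishes hour 18). The controlling bound is hour 18, so catering setup finishes at 18 + 4 = hour 22.
After AV cabling (finishes hour 18), seating layout can start at hour 18 and finishes at hour 24.
Registration desk setup needs all of seating layout (finishes hour 24); stage build (finishes hour 10). That puts its earliest start at hour 24; it finishes at 24 + 6 = hour 30.
All tasks are finished once the last one completes. Finish times: Venue access at 6, Stage build at 10, The lighting rig at 13, AV cabling at 18, Seating layout at 24, Registration desk setup at 30, Catering setup at 22. The latest is hour 30.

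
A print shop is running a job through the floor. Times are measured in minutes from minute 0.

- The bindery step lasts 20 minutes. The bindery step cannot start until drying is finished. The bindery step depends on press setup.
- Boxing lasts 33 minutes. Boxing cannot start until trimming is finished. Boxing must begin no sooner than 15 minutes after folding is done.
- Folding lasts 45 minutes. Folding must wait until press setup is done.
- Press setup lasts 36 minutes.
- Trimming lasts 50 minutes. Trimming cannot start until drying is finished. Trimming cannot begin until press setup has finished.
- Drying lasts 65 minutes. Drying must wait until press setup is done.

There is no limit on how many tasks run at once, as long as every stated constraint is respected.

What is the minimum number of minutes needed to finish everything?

184

Press setup has no prerequisites, so it starts at minute 0 and finishes at minute 36.
After press setup (finishes minute 36), folding can start at minute 36 and finishes at minute 81.
Drying waits on press setup (finishes minute 36), so it starts at minute 36 and finishes at 36 + 65 = minute 101.
The bindery step cannot start until drying (finishes minute 101); press setup (finishes minute 36). The controlling bound is minute 101, so the bindery step finishes at 101 + 20 = minute 121.
Trimming has to wait for drying (finishes minute 101); press setup (finishes minute 36). The latest of these is minute 101, so trimming runs minute 101 to 101 + 50 = minute 151.
For boxing: trimming (finishes minute 151); folding (finishes minute 81, plus 15-minute gap → minute 96). Taking the maximum gives a start of minute 151, and it finishes at 151 + 33 = minute 184.
All tasks are finished once the last one completes. Finish times: Press setup at 36, Drying at 101, Trimming at 151, Folding at 81, The bindery step at 121, Boxing at 184. The latest is minute 184.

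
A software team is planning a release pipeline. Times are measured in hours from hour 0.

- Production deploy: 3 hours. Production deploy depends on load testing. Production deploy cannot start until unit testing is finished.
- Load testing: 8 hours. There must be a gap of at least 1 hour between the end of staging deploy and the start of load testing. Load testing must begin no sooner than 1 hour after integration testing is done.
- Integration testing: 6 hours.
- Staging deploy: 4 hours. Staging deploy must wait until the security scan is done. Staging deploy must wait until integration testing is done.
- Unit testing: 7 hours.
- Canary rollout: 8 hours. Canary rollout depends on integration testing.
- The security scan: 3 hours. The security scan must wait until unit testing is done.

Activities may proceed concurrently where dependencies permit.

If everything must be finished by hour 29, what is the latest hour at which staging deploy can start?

Production deploy has no dependents, so it just needs to finish by hour 29. Starting by 29 − 3 = hour 26 achieves that.
Load testing must finish before production deploy (must start by hour 26). With an 8-hour duration, load testing must start by 26 − 8 = hour 18.
Since load testing (must start by hour 18, minus 1-hour gap → hour 17) depends on it, staging deploy must finish by hour 17. Backing off its 4-hour duration gives a latest start of hour 13.

13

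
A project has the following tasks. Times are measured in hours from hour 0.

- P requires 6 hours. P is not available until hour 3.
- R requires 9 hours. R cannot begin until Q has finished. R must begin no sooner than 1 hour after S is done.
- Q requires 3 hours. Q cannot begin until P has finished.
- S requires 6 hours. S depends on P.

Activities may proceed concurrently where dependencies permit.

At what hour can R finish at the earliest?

25

P waits on its own release at hour 3, so it starts at hour 3 and finishes at 3 + 6 = hour 9.
S cannot begin until P (finishes hour 9). It runs from hour 9 to 9 + 6 = hour 15.
Q waits on P (finishes hour 9), so it starts at hour 9 and finishes at 9 + 3 = hour 12.
R has to wait for Q (finishes hour 12); S (finishes hour 15, plus 1-hour gap → hour 16). The latest of these is hour 16, so R runs hour 16 to 16 + 9 = hour 25.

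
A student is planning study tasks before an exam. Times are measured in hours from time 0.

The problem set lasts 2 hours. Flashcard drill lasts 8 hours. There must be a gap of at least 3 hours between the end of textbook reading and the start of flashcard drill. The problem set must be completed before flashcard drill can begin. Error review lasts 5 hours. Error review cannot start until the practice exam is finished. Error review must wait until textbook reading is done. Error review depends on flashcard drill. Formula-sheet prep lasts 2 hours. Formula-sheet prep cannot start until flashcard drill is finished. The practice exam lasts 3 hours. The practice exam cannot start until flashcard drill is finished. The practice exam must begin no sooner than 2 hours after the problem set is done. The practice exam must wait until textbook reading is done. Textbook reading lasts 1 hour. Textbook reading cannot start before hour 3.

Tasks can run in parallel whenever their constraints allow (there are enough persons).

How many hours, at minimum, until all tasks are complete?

The problem set has no prerequisites, so it starts at hour 0 and finishes at hour 2.
Textbook reading cannot begin until its own release at hour 3. It runs from hour 3 to 3 + 1 = hour 4.
Flashcard drill has to wait for textbook reading (finishes hour 4, plus 3-hour gap → hour 7); the problem set (finishes hour 2). The latest of these is hour 7, so flashcard drill runs hour 7 to 7 + 8 = hour 15.
Formula-sheet prep cannot begin until flashcard drill (finishes hour 15). It runs from hour 15 to 15 + 2 = hour 17.
For the practice exam: flashcard drill (finishes hour 15); the problem set (finishes hour 2, plus 2-hour gap → hour 4); textbook reading (finishes hour 4). Taking the maximum gives a start of hour 15, and it finishes at 15 + 3 = hour 18.
Error review has to wait for the practice exam (finishes hour 18); textbook reading (finishes hour 4); flashcard drill (finishes hour 15). The latest of these is hour 18, so error review runs hour 18 to 18 + 5 = hour 23.
All tasks are finished once the last one completes. Finish times: Textbook reading at 4, The problem set at 2, Flashcard drill at 15, The practice exam at 18, Error review at 23, Formula-sheet prep at 17. The latest is hour 23.

23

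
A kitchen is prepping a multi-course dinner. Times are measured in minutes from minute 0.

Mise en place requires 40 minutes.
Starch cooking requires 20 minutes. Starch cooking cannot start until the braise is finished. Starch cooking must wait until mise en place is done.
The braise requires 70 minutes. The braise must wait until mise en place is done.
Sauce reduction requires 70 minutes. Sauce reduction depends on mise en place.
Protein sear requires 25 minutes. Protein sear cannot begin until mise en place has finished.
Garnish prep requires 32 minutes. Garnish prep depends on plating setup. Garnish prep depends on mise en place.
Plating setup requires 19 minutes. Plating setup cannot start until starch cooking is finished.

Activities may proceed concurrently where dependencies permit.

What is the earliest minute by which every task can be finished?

181

Mise en place has no prerequisites, so it starts at minute 0 and finishes at minute 40.
Sauce reduction waits on mise en place (finishes minute 40), so it starts at minute 40 and finishes at 40 + 70 = minute 110.
Protein sear waits on mise en place (finishes minute 40), so it starts at minute 40 and finishes at 40 + 25 = minute 65.
The braise waits on mise en place (finishes minute 40), so it starts at minute 40 and finishes at 40 + 70 = minute 110.
Starch cooking has to wait for the braise (finishes minute 110); mise en place (finishes minute 40). The latest of these is minute 110, so starch cooking runs minute 110 to 110 + 20 = minute 130.
Plating setup cannot begin until starch cooking (finishes minute 130). It runs from minute 130 to 130 + 19 = minute 149.
For garnish prep: plating setup (finishes minute 149); mise en place (finishes minute 40). Taking the maximum gives a start of minute 149, and it finishes at 149 + 32 = minute 181.
All tasks are finished once the last one completes. Finish times: Mise en place at 40, The braise at 110, Protein sear at 65, Sauce reduction at 110, Starch cooking at 130, Plating setup at 149, Garnish prep at 181. The latest is minute 181.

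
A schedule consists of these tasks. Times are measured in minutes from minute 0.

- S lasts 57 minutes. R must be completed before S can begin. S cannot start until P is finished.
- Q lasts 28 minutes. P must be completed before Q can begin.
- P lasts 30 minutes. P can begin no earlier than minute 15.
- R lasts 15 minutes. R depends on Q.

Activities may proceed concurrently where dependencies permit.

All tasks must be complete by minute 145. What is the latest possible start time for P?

S has no dependents, so it just needs to finish by minute 145. Starting by 145 − 57 = minute 88 achieves that.
R must finish before S (must start by minute 88). With a 15-minute duration, R must start by 88 − 15 = minute 73.
Q has to be done before R (must start by minute 73). That means finishing by minute 73, i.e. starting by 73 − 28 = minute 45.
P has several dependents: Q (must start by minute 45); S (must start by minute 88). The earliest of those limits is minute 45, so P must start by 45 − 30 = minute 15.

15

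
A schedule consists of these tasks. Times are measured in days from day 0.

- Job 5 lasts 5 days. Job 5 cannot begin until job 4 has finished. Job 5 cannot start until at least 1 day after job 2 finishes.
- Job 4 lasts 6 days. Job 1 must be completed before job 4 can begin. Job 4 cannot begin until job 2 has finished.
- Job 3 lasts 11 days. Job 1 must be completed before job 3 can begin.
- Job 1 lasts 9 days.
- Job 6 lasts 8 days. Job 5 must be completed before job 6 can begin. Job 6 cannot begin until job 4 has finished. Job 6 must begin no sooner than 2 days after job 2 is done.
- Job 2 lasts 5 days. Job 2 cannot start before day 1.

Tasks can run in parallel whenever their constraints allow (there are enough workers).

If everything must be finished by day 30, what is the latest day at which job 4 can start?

11

Job 6 must finish by day 30; it takes 8 days, so it must start by 30 − 8 = day 22.
Job 5 must finish before job 6 (must start by day 22). With a 5-day duration, job 5 must start by 22 − 5 = day 17.
For job 4: job 5 (must start by day 17); job 6 (must start by day 22). The most restrictive is day 17; with a 6-day duration, job 4 must start by day 11.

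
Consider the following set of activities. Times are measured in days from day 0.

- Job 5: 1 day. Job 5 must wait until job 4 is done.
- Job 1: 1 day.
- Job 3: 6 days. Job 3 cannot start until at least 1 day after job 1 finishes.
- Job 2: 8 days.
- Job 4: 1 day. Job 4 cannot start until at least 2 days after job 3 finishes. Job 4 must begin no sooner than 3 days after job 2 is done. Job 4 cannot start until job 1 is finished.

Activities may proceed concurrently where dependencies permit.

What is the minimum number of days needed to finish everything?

Nothing blocks job 2, so it runs from day 0 to day 8.
Job 1 has no prerequisites, so it starts at day 0 and finishes at day 1.
Job 3 cannot begin until job 1 (finishes day 1, plus 1-day gap → day 2). It runs from day 2 to 2 + 6 = day 8.
Job 4 needs all of job 3 (finishes day 8, plus 2-day gap → day 10); job 2 (finishes day 8, plus 3-day gap → day 11); job 1 (finishes day 1). That puts its earliest start at day 11; it finishes at 11 + 1 = day 12.
After job 4 (finishes day 12), job 5 can start at day 12 and finishes at day 13.
All tasks are finished once the last one completes. Finish times: Job 1 at 1, Job 2 at 8, Job 3 at 8, Job 4 at 12, Job 5 at 13. The latest is day 13.

13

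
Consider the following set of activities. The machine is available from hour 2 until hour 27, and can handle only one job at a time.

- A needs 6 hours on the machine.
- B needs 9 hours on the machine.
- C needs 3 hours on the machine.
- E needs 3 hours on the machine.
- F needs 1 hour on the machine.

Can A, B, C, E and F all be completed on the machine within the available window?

The machine window is 27 − 2 = 25 hours.
Running back to back, the jobs need 6 + 9 + 3 + 3 + 1 = 22 hours on the machine.
Since 22 ≤ 25, they fit within the window.

Yes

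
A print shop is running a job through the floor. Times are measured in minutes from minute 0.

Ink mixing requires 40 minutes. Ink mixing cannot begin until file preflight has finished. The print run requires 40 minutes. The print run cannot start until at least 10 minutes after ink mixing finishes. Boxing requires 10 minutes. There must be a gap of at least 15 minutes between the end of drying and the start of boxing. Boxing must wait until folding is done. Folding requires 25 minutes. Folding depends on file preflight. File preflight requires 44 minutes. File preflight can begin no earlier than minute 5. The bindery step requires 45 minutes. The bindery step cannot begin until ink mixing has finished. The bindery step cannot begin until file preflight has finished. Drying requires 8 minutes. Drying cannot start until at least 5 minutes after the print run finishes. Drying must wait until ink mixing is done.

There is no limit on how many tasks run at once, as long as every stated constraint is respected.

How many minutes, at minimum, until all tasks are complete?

File preflight waits on its own release at minute 5, so it starts at minute 5 and finishes at 5 + 44 = minute 49.
After file preflight (finishes minute 49), folding can start at minute 49 and finishes at minute 74.
Ink mixing cannot begin until file preflight (finishes minute 49). It runs from minute 49 to 49 + 40 = minute 89.
The bindery step cannot start until ink mixing (finishes minute 89); file preflight (finishes minute 49). The controlling bound is minute 89, so the bindery step finishes at 89 + 45 = minute 134.
The print run cannot begin until ink mixing (finishes minute 89, plus 10-minute gap → minute 99). It runs from minute 99 to 99 + 40 = minute 139.
Drying needs all of the print run (finishes minute 139, plus 5-minute gap → minute 144); ink mixing (finishes minute 89). That puts its earliest start at minute 144; it finishes at 144 + 8 = minute 152.
Boxing has to wait for drying (finishes minute 152, plus 15-minute gap → minute 167); folding (finishes minute 74). The latest of these is minute 167, so boxing runs minute 167 to 167 + 10 = minute 177.
All tasks are finished once the last one completes. Finish times: File preflight at 49, Ink mixing at 89, The print run at 139, Drying at 152, Folding at 74, The bindery step at 134, Boxing at 177. The latest is minute 177.

177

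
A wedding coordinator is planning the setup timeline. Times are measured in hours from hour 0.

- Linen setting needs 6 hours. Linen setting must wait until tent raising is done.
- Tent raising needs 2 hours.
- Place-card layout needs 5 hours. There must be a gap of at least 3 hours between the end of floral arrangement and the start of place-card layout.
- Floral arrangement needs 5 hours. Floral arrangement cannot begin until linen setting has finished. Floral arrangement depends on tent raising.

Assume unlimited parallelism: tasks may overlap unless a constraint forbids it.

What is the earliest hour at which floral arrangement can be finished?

13

Tent raising can start immediately at hour 0; it finishes at hour 2.
Linen setting waits on tent raising (finishes hour 2), so it starts at hour 2 and finishes at 2 + 6 = hour 8.
Floral arrangement needs all of linen setting (finishes hour 8); tent raising (finishes hour 2). That puts its earliest start at hour 8; it finishes at 8 + 5 = hour 13.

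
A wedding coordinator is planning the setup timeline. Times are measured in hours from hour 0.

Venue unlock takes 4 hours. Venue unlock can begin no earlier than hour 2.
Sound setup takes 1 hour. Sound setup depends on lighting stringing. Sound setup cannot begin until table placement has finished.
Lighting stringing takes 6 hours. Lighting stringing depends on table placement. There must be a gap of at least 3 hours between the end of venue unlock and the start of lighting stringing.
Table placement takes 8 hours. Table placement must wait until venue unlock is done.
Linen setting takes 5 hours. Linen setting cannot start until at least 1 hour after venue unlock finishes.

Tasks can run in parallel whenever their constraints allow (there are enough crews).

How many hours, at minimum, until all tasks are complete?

After its own release at hour 2, venue unlock can start at hour 2 and finishes at hour 6.
Linen setting waits on venue unlock (finishes hour 6, plus 1-hour gap → hour 7), so it starts at hour 7 and finishes at 7 + 5 = hour 12.
Table placement cannot begin until venue unlock (finishes hour 6). It runs from hour 6 to 6 + 8 = hour 14.
For lighting stringing: table placement (finishes hour 14); venue unlock (finishes hour 6, plus 3-hour gap → hour 9). Taking the maximum gives a start of hour 14, and it finishes at 14 + 6 = hour 20.
Sound setup has to wait for lighting stringing (finishes hour 20); table placement (finishes hour 14). The latest of these is hour 20, so sound setup runs hour 20 to 20 + 1 = hour 21.
All tasks are finished once the last one completes. Finish times: Venue unlock at 6, Table placement at 14, Linen setting at 12, Lighting stringing at 20, Sound setup at 21. The latest is hour 21.

21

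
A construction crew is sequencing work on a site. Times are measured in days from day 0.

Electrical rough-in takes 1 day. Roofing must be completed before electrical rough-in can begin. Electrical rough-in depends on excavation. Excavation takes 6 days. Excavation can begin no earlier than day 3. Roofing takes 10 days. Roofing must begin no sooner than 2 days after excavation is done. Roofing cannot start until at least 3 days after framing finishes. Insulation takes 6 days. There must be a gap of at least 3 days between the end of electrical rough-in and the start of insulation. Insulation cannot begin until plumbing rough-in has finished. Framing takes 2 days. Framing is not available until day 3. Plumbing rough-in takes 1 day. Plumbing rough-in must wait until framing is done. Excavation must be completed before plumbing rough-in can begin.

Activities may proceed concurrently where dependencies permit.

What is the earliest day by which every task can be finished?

After its own release at day 3, framing can start at day 3 and finishes at day 5.
Excavation waits on its own release at day 3, so it starts at day 3 and finishes at 3 + 6 = day 9.
For plumbing rough-in: framing (finishes day 5); excavation (finishes day 9). Taking the maximum gives a start of day 9, and it finishes at 9 + 1 = day 10.
Roofing cannot start until excavation (finishes day 9, plus 2-day gap → day 11); framing (finishes day 5, plus 3-day gap → day 8). The controlling bound is day 11, so roofing finishes at 11 + 10 = day 21.
Electrical rough-in needs all of roofing (finishes day 21); excavation (finishes day 9). That puts its earliest start at day 21; it finishes at 21 + 1 = day 22.
Insulation needs all of electrical rough-in (finishes day 22, plus 3-day gap → day 25); plumbing rough-in (finishes day 10). That puts its earliest start at day 25; it finishes at 25 + 6 = day 31.
All tasks are finished once the last one completes. Finish times: Excavation at 9, Framing at 5, Roofing at 21, Plumbing rough-in at 10, Electrical rough-in at 22, Insulation at 31. The latest is day 31.

31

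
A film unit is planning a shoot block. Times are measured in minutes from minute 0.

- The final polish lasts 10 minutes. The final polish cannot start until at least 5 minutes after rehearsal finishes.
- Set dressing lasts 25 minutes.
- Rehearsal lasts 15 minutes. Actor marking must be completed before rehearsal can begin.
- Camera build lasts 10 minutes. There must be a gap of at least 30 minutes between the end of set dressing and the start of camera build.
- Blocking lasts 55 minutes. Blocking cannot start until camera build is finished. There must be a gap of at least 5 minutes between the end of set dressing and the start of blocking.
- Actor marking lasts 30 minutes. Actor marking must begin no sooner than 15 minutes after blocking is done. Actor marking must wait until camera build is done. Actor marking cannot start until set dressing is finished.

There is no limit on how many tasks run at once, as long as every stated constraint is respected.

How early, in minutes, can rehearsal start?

Set dressing has no prerequisites, so it starts at minute 0 and finishes at minute 25.
Camera build cannot begin until set dressing (finishes minute 25, plus 30-minute gap → minute 55). It runs from minute 55 to 55 + 10 = minute 65.
Blocking needs all of camera build (finishes minute 65); set dressing (finishes minute 25, plus 5-minute gap → minute 30). That puts its earliest start at minute 65; it finishes at 65 + 55 = minute 120.
Actor marking cannot start until blocking (finishes minute 120, plus 15-minute gap → minute 135); camera build (finishes minute 65); set dressing (finishes minute 25). The controlling bound is minute 135, so actor marking finishes at 135 + 30 = minute 165.
Rehearsal waits on actor marking (finishes minute 165), so the earliest it can start is minute 165.

165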